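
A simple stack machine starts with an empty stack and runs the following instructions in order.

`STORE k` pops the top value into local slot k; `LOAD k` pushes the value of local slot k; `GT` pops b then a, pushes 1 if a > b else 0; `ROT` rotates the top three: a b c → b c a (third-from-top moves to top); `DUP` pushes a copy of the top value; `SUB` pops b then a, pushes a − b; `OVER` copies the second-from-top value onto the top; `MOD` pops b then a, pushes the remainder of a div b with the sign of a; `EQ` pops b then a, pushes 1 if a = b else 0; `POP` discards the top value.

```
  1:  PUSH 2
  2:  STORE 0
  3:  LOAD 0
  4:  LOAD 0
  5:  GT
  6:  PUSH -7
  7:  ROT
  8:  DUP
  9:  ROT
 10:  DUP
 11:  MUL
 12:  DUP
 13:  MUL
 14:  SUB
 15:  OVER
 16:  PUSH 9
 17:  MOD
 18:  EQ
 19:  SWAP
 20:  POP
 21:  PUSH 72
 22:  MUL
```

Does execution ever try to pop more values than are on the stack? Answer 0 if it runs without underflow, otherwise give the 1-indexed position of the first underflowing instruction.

7

PUSH 2  -> [2]
STORE 0 -> []
LOAD 0  -> [2]
LOAD 0  -> [2, 2]
GT      -> [0]
PUSH -7 -> [0, -7]
ROT  — needs 3 operands, stack has 2 → underflow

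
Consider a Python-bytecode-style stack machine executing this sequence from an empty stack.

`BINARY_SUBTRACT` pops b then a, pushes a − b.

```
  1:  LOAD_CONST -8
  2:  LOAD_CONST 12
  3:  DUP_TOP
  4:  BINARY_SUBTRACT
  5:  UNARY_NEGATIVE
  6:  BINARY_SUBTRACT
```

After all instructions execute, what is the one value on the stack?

LOAD_CONST -8   → -8
LOAD_CONST 12   → -8 12
DUP_TOP         → -8 12 12
BINARY_SUBTRACT → -8 0
UNARY_NEGATIVE  → -8 0
BINARY_SUBTRACT → -8

-8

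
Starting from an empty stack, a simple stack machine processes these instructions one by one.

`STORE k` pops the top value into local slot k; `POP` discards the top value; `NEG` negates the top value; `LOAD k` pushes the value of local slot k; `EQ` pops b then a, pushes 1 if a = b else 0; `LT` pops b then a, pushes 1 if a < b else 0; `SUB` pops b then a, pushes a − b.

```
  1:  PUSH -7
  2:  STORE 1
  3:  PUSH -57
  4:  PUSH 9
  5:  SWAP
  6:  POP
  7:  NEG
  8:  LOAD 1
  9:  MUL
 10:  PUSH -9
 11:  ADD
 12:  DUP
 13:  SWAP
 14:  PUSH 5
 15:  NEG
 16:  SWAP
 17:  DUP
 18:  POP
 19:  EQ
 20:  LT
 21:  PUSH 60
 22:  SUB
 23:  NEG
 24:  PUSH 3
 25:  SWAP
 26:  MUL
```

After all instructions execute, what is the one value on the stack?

180

PUSH -7  : -7
STORE 1  : (empty)
PUSH -57 : -57
PUSH 9   : -57 9
SWAP     : 9 -57
POP      : 9
NEG      : -9
LOAD 1   : -9 -7
MUL      : 63
PUSH -9  : 63 -9
ADD      : 54
DUP      : 54 54
SWAP     : 54 54
PUSH 5   : 54 54 5
NEG      : 54 54 -5
SWAP     : 54 -5 54
DUP      : 54 -5 54 54
POP      : 54 -5 54
EQ       : 54 0
LT       : 0
PUSH 60  : 0 60
SUB      : -60
NEG      : 60
PUSH 3   : 60 3
SWAP     : 3 60
MUL      : 180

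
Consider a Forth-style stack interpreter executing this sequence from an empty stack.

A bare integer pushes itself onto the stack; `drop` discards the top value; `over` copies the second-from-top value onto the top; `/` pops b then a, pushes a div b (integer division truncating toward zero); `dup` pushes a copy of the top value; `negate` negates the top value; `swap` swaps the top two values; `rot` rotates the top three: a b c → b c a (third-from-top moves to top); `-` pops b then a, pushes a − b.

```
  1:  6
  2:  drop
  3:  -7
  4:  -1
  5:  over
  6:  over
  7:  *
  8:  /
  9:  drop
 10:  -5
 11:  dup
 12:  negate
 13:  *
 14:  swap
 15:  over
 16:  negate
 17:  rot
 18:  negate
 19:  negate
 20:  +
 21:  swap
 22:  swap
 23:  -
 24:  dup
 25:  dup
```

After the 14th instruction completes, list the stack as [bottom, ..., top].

6      : 6
drop   : (empty)
-7     : -7
-1     : -7 -1
over   : -7 -1 -7
over   : -7 -1 -7 -1
*      : -7 -1 7
/      : -7 0
drop   : -7
-5     : -7 -5
dup    : -7 -5 -5
negate : -7 -5 5
*      : -7 -25
swap   : -25 -7

[-25, -7]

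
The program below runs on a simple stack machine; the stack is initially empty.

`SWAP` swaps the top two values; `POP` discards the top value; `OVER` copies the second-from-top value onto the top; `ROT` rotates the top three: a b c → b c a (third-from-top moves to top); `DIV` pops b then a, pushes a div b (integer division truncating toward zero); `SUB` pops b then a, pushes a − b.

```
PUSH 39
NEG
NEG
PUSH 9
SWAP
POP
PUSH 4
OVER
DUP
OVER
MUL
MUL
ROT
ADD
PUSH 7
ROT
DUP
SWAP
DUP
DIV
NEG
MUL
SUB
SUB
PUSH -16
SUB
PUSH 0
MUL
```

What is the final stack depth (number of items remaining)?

1

PUSH 39  -> [39]
NEG      -> [-39]
NEG      -> [39]
PUSH 9   -> [39, 9]
SWAP     -> [9, 39]
POP      -> [9]
PUSH 4   -> [9, 4]
OVER     -> [9, 4, 9]
DUP      -> [9, 4, 9, 9]
OVER     -> [9, 4, 9, 9, 9]
MUL      -> [9, 4, 9, 81]
MUL      -> [9, 4, 729]
ROT      -> [4, 729, 9]
ADD      -> [4, 738]
PUSH 7   -> [4, 738, 7]
ROT      -> [738, 7, 4]
DUP      -> [738, 7, 4, 4]
SWAP     -> [738, 7, 4, 4]
DUP      -> [738, 7, 4, 4, 4]
DIV      -> [738, 7, 4, 1]
NEG      -> [738, 7, 4, -1]
MUL      -> [738, 7, -4]
SUB      -> [738, 11]
SUB      -> [727]
PUSH -16 -> [727, -16]
SUB      -> [743]
PUSH 0   -> [743, 0]
MUL      -> [0]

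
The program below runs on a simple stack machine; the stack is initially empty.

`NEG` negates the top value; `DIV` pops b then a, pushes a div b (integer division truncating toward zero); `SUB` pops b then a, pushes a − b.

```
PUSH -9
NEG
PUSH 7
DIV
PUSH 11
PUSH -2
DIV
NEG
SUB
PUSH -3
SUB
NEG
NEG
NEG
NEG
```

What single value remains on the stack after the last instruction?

-1

PUSH -9  [-9]
NEG      [9]
PUSH 7   [9, 7]
DIV      [1]
PUSH 11  [1, 11]
PUSH -2  [1, 11, -2]
DIV      [1, -5]
NEG      [1, 5]
SUB      [-4]
PUSH -3  [-4, -3]
SUB      [-1]
NEG      [1]
NEG      [-1]
NEG      [1]
NEG      [-1]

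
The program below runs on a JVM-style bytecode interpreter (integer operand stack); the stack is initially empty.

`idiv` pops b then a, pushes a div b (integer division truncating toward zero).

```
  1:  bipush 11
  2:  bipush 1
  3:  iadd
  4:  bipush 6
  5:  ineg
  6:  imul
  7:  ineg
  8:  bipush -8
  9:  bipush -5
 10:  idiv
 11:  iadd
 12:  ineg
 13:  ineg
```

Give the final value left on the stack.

73

bipush 11  [11]
bipush 1   [11, 1]
iadd       [12]
bipush 6   [12, 6]
ineg       [12, -6]
imul       [-72]
ineg       [72]
bipush -8  [72, -8]
bipush -5  [72, -8, -5]
idiv       [72, 1]
iadd       [73]
ineg       [-73]
ineg       [73]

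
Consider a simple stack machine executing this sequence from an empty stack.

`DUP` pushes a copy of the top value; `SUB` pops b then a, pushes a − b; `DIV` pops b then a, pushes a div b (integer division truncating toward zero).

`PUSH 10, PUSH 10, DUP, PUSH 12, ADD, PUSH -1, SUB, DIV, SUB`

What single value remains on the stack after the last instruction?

10

PUSH 10  10
PUSH 10  10 10
DUP      10 10 10
PUSH 12  10 10 10 12
ADD      10 10 22
PUSH -1  10 10 22 -1
SUB      10 10 23
DIV      10 0
SUB      10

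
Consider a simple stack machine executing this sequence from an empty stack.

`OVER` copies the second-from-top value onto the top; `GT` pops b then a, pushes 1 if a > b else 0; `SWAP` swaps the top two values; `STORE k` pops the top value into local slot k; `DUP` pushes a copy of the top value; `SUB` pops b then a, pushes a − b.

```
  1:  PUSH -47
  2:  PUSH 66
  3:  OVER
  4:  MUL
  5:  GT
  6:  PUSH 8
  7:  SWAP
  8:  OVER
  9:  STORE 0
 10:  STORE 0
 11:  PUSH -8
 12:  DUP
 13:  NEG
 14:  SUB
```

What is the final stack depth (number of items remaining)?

2

PUSH -47 → -47
PUSH 66  → -47 66
OVER     → -47 66 -47
MUL      → -47 -3102
GT       → 1
PUSH 8   → 1 8
SWAP     → 8 1
OVER     → 8 1 8
STORE 0  → 8 1
STORE 0  → 8
PUSH -8  → 8 -8
DUP      → 8 -8 -8
NEG      → 8 -8 8
SUB      → 8 -16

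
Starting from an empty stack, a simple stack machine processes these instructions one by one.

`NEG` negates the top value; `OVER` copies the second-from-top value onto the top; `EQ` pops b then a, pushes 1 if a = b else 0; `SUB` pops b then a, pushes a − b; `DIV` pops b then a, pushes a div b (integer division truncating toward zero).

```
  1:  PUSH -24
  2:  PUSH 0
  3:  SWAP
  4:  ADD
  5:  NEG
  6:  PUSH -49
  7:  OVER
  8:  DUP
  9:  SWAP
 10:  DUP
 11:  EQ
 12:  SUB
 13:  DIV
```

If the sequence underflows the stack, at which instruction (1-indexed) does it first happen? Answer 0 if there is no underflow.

PUSH -24 -> -24
PUSH 0   -> -24 0
SWAP     -> 0 -24
ADD      -> -24
NEG      -> 24
PUSH -49 -> 24 -49
OVER     -> 24 -49 24
DUP      -> 24 -49 24 24
SWAP     -> 24 -49 24 24
DUP      -> 24 -49 24 24 24
EQ       -> 24 -49 24 1
SUB      -> 24 -49 23
DIV      -> 24 -2

0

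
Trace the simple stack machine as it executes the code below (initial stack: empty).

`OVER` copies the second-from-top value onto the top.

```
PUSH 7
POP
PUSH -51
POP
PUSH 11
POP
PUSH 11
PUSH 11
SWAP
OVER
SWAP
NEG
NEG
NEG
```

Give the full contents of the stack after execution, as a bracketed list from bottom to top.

PUSH 7   → [7]
POP      → []
PUSH -51 → [-51]
POP      → []
PUSH 11  → [11]
POP      → []
PUSH 11  → [11]
PUSH 11  → [11, 11]
SWAP     → [11, 11]
OVER     → [11, 11, 11]
SWAP     → [11, 11, 11]
NEG      → [11, 11, -11]
NEG      → [11, 11, 11]
NEG      → [11, 11, -11]

[11, 11, -11]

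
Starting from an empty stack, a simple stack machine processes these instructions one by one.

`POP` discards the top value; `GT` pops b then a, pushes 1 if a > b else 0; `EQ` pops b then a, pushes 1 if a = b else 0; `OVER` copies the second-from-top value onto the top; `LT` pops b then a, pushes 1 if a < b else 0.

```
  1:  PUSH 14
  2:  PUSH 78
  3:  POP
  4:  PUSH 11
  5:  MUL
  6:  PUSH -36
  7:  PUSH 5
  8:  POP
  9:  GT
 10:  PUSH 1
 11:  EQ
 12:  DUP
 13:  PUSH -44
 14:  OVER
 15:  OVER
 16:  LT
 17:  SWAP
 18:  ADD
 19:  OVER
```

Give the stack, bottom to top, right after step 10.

[1, 1]

PUSH 14  : 14
PUSH 78  : 14 78
POP      : 14
PUSH 11  : 14 11
MUL      : 154
PUSH -36 : 154 -36
PUSH 5   : 154 -36 5
POP      : 154 -36
GT       : 1
PUSH 1   : 1 1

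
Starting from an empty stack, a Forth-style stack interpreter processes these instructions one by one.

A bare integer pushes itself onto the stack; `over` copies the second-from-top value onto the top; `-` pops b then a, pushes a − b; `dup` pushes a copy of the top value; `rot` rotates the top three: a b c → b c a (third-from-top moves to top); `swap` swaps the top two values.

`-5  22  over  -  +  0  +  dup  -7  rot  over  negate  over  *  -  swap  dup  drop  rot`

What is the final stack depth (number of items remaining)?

3

-5     → [-5]
22     → [-5, 22]
over   → [-5, 22, -5]
-      → [-5, 27]
+      → [22]
0      → [22, 0]
+      → [22]
dup    → [22, 22]
-7     → [22, 22, -7]
rot    → [22, -7, 22]
over   → [22, -7, 22, -7]
negate → [22, -7, 22, 7]
over   → [22, -7, 22, 7, 22]
*      → [22, -7, 22, 154]
-      → [22, -7, -132]
swap   → [22, -132, -7]
dup    → [22, -132, -7, -7]
drop   → [22, -132, -7]
rot    → [-132, -7, 22]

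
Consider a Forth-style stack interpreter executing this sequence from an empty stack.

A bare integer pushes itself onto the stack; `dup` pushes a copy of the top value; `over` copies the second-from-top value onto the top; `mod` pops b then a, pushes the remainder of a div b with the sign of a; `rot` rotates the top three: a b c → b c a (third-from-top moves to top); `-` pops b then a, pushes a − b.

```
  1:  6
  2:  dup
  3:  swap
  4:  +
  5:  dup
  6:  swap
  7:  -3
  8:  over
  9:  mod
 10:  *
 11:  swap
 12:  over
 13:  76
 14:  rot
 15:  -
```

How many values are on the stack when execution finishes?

6     [6]
dup   [6, 6]
swap  [6, 6]
+     [12]
dup   [12, 12]
swap  [12, 12]
-3    [12, 12, -3]
over  [12, 12, -3, 12]
mod   [12, 12, -3]
*     [12, -36]
swap  [-36, 12]
over  [-36, 12, -36]
76    [-36, 12, -36, 76]
rot   [-36, -36, 76, 12]
-     [-36, -36, 64]

3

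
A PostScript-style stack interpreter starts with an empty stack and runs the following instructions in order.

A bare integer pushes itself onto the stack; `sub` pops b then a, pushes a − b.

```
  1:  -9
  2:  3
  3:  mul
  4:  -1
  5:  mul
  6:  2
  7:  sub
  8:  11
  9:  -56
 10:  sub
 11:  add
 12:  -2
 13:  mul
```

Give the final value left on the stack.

-184

-9  -> -9
3   -> -9 3
mul -> -27
-1  -> -27 -1
mul -> 27
2   -> 27 2
sub -> 25
11  -> 25 11
-56 -> 25 11 -56
sub -> 25 67
add -> 92
-2  -> 92 -2
mul -> -184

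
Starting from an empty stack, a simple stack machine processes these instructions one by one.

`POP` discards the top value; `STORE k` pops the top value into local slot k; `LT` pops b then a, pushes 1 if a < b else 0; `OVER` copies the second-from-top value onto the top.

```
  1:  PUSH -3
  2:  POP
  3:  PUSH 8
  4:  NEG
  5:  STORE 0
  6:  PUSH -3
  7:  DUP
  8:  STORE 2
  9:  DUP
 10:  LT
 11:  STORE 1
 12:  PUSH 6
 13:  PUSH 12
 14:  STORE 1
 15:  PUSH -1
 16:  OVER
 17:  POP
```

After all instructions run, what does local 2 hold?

-3

PUSH -3 : -3
POP     : (empty)
PUSH 8  : 8
NEG     : -8
STORE 0 : (empty)
PUSH -3 : -3
DUP     : -3 -3
STORE 2 : -3
DUP     : -3 -3
LT      : 0
STORE 1 : (empty)
PUSH 6  : 6
PUSH 12 : 6 12
STORE 1 : 6
PUSH -1 : 6 -1
OVER    : 6 -1 6
POP     : 6 -1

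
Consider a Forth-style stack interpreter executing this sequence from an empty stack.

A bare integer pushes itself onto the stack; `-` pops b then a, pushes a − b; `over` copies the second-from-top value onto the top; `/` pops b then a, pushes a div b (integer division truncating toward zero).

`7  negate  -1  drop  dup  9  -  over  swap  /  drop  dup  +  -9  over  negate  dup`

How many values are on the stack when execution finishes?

4

7      : [7]
negate : [-7]
-1     : [-7, -1]
drop   : [-7]
dup    : [-7, -7]
9      : [-7, -7, 9]
-      : [-7, -16]
over   : [-7, -16, -7]
swap   : [-7, -7, -16]
/      : [-7, 0]
drop   : [-7]
dup    : [-7, -7]
+      : [-14]
-9     : [-14, -9]
over   : [-14, -9, -14]
negate : [-14, -9, 14]
dup    : [-14, -9, 14, 14]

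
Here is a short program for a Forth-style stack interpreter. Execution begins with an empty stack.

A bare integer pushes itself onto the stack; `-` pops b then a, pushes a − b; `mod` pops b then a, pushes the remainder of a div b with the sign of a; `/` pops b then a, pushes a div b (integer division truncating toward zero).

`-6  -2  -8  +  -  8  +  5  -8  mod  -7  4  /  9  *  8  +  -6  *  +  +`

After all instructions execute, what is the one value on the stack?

23

-6  → -6
-2  → -6 -2
-8  → -6 -2 -8
+   → -6 -10
-   → 4
8   → 4 8
+   → 12
5   → 12 5
-8  → 12 5 -8
mod → 12 5
-7  → 12 5 -7
4   → 12 5 -7 4
/   → 12 5 -1
9   → 12 5 -1 9
*   → 12 5 -9
8   → 12 5 -9 8
+   → 12 5 -1
-6  → 12 5 -1 -6
*   → 12 5 6
+   → 12 11
+   → 23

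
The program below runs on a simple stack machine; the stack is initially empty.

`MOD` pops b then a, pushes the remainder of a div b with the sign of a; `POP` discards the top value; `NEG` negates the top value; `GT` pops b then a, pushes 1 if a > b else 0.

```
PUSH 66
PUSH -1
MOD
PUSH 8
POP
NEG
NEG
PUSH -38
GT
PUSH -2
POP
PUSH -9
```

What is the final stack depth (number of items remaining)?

2

PUSH 66  → 66
PUSH -1  → 66 -1
MOD      → 0
PUSH 8   → 0 8
POP      → 0
NEG      → 0
NEG      → 0
PUSH -38 → 0 -38
GT       → 1
PUSH -2  → 1 -2
POP      → 1
PUSH -9  → 1 -9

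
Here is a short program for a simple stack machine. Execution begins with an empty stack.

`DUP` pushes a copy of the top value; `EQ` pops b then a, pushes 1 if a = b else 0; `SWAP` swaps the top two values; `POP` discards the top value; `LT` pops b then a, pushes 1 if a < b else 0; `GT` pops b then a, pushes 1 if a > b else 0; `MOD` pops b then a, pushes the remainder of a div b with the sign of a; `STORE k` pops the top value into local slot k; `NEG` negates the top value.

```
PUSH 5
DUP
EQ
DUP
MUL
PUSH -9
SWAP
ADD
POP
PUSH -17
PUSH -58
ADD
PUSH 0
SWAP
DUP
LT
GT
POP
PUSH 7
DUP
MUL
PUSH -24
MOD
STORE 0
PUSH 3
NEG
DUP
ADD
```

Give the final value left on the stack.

-6

PUSH 5   → 5
DUP      → 5 5
EQ       → 1
DUP      → 1 1
MUL      → 1
PUSH -9  → 1 -9
SWAP     → -9 1
ADD      → -8
POP      → (empty)
PUSH -17 → -17
PUSH -58 → -17 -58
ADD      → -75
PUSH 0   → -75 0
SWAP     → 0 -75
DUP      → 0 -75 -75
LT       → 0 0
GT       → 0
POP      → (empty)
PUSH 7   → 7
DUP      → 7 7
MUL      → 49
PUSH -24 → 49 -24
MOD      → 1
STORE 0  → (empty)
PUSH 3   → 3
NEG      → -3
DUP      → -3 -3
ADD      → -6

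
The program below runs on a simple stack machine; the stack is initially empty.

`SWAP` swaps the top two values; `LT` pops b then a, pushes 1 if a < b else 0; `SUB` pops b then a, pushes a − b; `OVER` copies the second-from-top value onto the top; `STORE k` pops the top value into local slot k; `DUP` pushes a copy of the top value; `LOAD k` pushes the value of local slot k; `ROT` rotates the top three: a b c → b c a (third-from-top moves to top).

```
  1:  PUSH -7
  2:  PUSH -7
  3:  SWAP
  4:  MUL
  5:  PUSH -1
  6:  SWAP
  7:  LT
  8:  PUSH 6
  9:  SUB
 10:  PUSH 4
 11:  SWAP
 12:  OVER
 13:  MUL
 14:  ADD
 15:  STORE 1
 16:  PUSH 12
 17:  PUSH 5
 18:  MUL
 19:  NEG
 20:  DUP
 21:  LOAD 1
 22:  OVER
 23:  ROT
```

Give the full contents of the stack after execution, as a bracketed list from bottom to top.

[-60, -16, -60, -60]

PUSH -7 → [-7]
PUSH -7 → [-7, -7]
SWAP    → [-7, -7]
MUL     → [49]
PUSH -1 → [49, -1]
SWAP    → [-1, 49]
LT      → [1]
PUSH 6  → [1, 6]
SUB     → [-5]
PUSH 4  → [-5, 4]
SWAP    → [4, -5]
OVER    → [4, -5, 4]
MUL     → [4, -20]
ADD     → [-16]
STORE 1 → []
PUSH 12 → [12]
PUSH 5  → [12, 5]
MUL     → [60]
NEG     → [-60]
DUP     → [-60, -60]
LOAD 1  → [-60, -60, -16]
OVER    → [-60, -60, -16, -60]
ROT     → [-60, -16, -60, -60]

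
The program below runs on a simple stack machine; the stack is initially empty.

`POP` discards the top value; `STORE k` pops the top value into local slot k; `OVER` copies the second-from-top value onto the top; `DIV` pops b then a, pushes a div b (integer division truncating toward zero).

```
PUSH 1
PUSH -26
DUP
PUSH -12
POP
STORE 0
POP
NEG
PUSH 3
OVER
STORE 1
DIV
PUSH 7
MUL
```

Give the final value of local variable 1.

-1

PUSH 1   : [1]
PUSH -26 : [1, -26]
DUP      : [1, -26, -26]
PUSH -12 : [1, -26, -26, -12]
POP      : [1, -26, -26]
STORE 0  : [1, -26]
POP      : [1]
NEG      : [-1]
PUSH 3   : [-1, 3]
OVER     : [-1, 3, -1]
STORE 1  : [-1, 3]
DIV      : [0]
PUSH 7   : [0, 7]
MUL      : [0]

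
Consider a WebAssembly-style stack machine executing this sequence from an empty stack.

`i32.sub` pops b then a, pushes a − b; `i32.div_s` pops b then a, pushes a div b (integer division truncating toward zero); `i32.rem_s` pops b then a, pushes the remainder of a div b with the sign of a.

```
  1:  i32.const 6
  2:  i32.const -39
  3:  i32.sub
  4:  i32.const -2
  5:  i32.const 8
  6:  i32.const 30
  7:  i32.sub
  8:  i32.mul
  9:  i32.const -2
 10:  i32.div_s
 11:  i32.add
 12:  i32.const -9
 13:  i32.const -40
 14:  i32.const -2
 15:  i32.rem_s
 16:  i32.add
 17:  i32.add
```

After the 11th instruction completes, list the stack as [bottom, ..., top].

i32.const 6    6
i32.const -39  6 -39
i32.sub        45
i32.const -2   45 -2
i32.const 8    45 -2 8
i32.const 30   45 -2 8 30
i32.sub        45 -2 -22
i32.mul        45 44
i32.const -2   45 44 -2
i32.div_s      45 -22
i32.add        23

[23]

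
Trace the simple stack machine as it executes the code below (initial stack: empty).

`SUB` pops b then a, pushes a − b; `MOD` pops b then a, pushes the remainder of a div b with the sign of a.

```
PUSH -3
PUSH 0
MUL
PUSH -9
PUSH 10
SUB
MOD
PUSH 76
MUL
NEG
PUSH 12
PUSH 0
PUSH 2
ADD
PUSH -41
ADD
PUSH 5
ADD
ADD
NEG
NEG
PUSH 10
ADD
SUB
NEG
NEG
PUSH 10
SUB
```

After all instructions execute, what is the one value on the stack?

2

PUSH -3  → -3
PUSH 0   → -3 0
MUL      → 0
PUSH -9  → 0 -9
PUSH 10  → 0 -9 10
SUB      → 0 -19
MOD      → 0
PUSH 76  → 0 76
MUL      → 0
NEG      → 0
PUSH 12  → 0 12
PUSH 0   → 0 12 0
PUSH 2   → 0 12 0 2
ADD      → 0 12 2
PUSH -41 → 0 12 2 -41
ADD      → 0 12 -39
PUSH 5   → 0 12 -39 5
ADD      → 0 12 -34
ADD      → 0 -22
NEG      → 0 22
NEG      → 0 -22
PUSH 10  → 0 -22 10
ADD      → 0 -12
SUB      → 12
NEG      → -12
NEG      → 12
PUSH 10  → 12 10
SUB      → 2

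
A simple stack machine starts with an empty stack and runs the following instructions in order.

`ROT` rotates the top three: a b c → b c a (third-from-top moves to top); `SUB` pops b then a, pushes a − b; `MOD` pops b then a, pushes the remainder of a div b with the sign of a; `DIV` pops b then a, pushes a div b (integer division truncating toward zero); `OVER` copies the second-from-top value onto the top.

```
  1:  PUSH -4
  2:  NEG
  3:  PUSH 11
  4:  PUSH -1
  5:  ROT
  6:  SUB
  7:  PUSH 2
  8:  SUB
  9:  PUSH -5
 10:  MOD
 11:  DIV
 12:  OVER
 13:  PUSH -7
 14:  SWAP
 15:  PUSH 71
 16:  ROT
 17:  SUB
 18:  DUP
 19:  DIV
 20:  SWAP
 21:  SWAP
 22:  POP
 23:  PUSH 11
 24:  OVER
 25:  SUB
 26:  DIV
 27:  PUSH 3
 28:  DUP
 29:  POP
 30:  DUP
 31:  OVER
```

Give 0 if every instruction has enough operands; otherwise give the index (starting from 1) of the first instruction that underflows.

12

PUSH -4 : [-4]
NEG     : [4]
PUSH 11 : [4, 11]
PUSH -1 : [4, 11, -1]
ROT     : [11, -1, 4]
SUB     : [11, -5]
PUSH 2  : [11, -5, 2]
SUB     : [11, -7]
PUSH -5 : [11, -7, -5]
MOD     : [11, -2]
DIV     : [-5]
OVER  — needs 2 operands, stack has 1 → underflow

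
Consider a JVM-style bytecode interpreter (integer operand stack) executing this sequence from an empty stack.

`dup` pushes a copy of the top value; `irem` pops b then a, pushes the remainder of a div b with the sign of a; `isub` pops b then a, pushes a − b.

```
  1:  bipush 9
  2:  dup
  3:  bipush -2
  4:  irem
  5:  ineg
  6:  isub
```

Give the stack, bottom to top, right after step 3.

[9, 9, -2]

bipush 9   [9]
dup        [9, 9]
bipush -2  [9, 9, -2]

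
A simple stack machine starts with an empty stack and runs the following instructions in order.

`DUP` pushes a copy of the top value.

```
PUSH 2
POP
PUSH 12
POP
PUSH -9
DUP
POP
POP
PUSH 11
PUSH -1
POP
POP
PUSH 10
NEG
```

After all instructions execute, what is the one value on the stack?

PUSH 2  : [2]
POP     : []
PUSH 12 : [12]
POP     : []
PUSH -9 : [-9]
DUP     : [-9, -9]
POP     : [-9]
POP     : []
PUSH 11 : [11]
PUSH -1 : [11, -1]
POP     : [11]
POP     : []
PUSH 10 : [10]
NEG     : [-10]

-10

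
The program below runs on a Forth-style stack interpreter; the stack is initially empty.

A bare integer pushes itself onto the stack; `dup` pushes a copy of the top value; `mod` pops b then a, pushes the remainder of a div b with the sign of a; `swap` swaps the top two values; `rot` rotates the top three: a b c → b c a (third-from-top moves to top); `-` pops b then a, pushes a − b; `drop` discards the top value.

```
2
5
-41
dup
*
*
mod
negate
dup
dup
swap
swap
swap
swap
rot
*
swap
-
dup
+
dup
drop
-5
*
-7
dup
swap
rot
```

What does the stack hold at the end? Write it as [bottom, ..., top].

2       2
5       2 5
-41     2 5 -41
dup     2 5 -41 -41
*       2 5 1681
*       2 8405
mod     2
negate  -2
dup     -2 -2
dup     -2 -2 -2
swap    -2 -2 -2
swap    -2 -2 -2
swap    -2 -2 -2
swap    -2 -2 -2
rot     -2 -2 -2
*       -2 4
swap    4 -2
-       6
dup     6 6
+       12
dup     12 12
drop    12
-5      12 -5
*       -60
-7      -60 -7
dup     -60 -7 -7
swap    -60 -7 -7
rot     -7 -7 -60

[-7, -7, -60]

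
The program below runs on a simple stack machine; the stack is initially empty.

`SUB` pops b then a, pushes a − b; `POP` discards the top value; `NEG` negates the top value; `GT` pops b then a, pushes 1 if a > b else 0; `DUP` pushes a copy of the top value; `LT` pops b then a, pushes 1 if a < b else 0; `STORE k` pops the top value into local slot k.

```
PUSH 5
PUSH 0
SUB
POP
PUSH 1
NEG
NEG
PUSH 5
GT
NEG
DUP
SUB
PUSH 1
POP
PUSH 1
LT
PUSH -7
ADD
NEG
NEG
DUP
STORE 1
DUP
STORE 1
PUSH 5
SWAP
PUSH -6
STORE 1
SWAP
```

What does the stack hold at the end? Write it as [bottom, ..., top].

[-6, 5]

PUSH 5  → 5
PUSH 0  → 5 0
SUB     → 5
POP     → (empty)
PUSH 1  → 1
NEG     → -1
NEG     → 1
PUSH 5  → 1 5
GT      → 0
NEG     → 0
DUP     → 0 0
SUB     → 0
PUSH 1  → 0 1
POP     → 0
PUSH 1  → 0 1
LT      → 1
PUSH -7 → 1 -7
ADD     → -6
NEG     → 6
NEG     → -6
DUP     → -6 -6
STORE 1 → -6
DUP     → -6 -6
STORE 1 → -6
PUSH 5  → -6 5
SWAP    → 5 -6
PUSH -6 → 5 -6 -6
STORE 1 → 5 -6
SWAP    → -6 5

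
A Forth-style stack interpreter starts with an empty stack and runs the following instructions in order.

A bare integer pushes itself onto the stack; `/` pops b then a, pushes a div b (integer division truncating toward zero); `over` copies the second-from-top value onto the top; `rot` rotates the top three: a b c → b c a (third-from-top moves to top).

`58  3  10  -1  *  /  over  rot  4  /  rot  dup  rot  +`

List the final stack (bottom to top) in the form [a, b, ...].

[58, 0, 14]

58   → 58
3    → 58 3
10   → 58 3 10
-1   → 58 3 10 -1
*    → 58 3 -10
/    → 58 0
over → 58 0 58
rot  → 0 58 58
4    → 0 58 58 4
/    → 0 58 14
rot  → 58 14 0
dup  → 58 14 0 0
rot  → 58 0 0 14
+    → 58 0 14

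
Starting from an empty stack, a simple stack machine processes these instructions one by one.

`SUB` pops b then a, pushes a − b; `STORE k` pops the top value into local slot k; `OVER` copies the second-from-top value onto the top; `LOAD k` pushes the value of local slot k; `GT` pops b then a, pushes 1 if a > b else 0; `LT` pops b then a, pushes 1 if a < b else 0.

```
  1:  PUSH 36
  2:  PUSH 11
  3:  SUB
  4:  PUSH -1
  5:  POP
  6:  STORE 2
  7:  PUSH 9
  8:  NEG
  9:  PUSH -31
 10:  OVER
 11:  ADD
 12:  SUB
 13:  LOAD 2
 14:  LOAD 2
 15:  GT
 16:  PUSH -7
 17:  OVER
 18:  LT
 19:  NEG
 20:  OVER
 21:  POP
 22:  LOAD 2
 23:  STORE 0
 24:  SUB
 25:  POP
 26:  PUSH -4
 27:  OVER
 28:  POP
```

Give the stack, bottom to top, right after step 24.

PUSH 36  : 36
PUSH 11  : 36 11
SUB      : 25
PUSH -1  : 25 -1
POP      : 25
STORE 2  : (empty)
PUSH 9   : 9
NEG      : -9
PUSH -31 : -9 -31
OVER     : -9 -31 -9
ADD      : -9 -40
SUB      : 31
LOAD 2   : 31 25
LOAD 2   : 31 25 25
GT       : 31 0
PUSH -7  : 31 0 -7
OVER     : 31 0 -7 0
LT       : 31 0 1
NEG      : 31 0 -1
OVER     : 31 0 -1 0
POP      : 31 0 -1
LOAD 2   : 31 0 -1 25
STORE 0  : 31 0 -1
SUB      : 31 1

[31, 1]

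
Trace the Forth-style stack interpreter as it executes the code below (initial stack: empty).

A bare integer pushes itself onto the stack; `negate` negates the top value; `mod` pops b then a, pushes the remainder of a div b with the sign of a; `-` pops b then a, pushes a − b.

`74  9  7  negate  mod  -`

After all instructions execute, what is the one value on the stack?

74     -> [74]
9      -> [74, 9]
7      -> [74, 9, 7]
negate -> [74, 9, -7]
mod    -> [74, 2]
-      -> [72]

72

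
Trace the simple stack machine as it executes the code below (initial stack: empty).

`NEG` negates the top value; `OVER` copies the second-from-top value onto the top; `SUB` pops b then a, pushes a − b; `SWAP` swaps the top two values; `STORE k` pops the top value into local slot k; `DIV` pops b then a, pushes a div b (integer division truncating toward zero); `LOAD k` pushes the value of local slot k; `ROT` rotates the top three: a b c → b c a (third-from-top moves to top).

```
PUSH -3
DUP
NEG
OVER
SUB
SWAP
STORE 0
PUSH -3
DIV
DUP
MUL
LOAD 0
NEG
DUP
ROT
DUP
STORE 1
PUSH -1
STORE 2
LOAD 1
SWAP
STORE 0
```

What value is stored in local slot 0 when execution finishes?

4

PUSH -3 : [-3]
DUP     : [-3, -3]
NEG     : [-3, 3]
OVER    : [-3, 3, -3]
SUB     : [-3, 6]
SWAP    : [6, -3]
STORE 0 : [6]
PUSH -3 : [6, -3]
DIV     : [-2]
DUP     : [-2, -2]
MUL     : [4]
LOAD 0  : [4, -3]
NEG     : [4, 3]
DUP     : [4, 3, 3]
ROT     : [3, 3, 4]
DUP     : [3, 3, 4, 4]
STORE 1 : [3, 3, 4]
PUSH -1 : [3, 3, 4, -1]
STORE 2 : [3, 3, 4]
LOAD 1  : [3, 3, 4, 4]
SWAP    : [3, 3, 4, 4]
STORE 0 : [3, 3, 4]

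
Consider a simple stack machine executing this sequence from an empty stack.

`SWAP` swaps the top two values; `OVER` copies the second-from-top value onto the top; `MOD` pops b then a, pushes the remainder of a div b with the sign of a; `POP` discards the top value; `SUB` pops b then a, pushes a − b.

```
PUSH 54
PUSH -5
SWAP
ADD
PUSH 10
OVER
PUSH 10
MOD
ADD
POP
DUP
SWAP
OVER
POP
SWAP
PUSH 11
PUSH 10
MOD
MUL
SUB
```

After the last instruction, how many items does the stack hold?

PUSH 54  54
PUSH -5  54 -5
SWAP     -5 54
ADD      49
PUSH 10  49 10
OVER     49 10 49
PUSH 10  49 10 49 10
MOD      49 10 9
ADD      49 19
POP      49
DUP      49 49
SWAP     49 49
OVER     49 49 49
POP      49 49
SWAP     49 49
PUSH 11  49 49 11
PUSH 10  49 49 11 10
MOD      49 49 1
MUL      49 49
SUB      0

1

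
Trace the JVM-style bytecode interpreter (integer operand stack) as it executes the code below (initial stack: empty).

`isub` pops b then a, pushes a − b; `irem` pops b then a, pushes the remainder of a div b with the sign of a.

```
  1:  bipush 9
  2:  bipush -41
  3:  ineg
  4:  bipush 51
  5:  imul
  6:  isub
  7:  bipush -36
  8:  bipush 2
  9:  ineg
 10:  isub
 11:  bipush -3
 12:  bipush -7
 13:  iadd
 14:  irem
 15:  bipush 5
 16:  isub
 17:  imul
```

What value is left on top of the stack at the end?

18738

bipush 9   → [9]
bipush -41 → [9, -41]
ineg       → [9, 41]
bipush 51  → [9, 41, 51]
imul       → [9, 2091]
isub       → [-2082]
bipush -36 → [-2082, -36]
bipush 2   → [-2082, -36, 2]
ineg       → [-2082, -36, -2]
isub       → [-2082, -34]
bipush -3  → [-2082, -34, -3]
bipush -7  → [-2082, -34, -3, -7]
iadd       → [-2082, -34, -10]
irem       → [-2082, -4]
bipush 5   → [-2082, -4, 5]
isub       → [-2082, -9]
imul       → [18738]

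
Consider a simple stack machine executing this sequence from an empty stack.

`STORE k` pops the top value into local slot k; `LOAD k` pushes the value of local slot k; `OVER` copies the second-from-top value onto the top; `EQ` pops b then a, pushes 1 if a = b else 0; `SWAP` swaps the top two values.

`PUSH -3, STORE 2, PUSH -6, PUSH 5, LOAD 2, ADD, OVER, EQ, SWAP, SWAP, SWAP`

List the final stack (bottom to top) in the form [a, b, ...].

[0, -6]

PUSH -3 -> [-3]
STORE 2 -> []
PUSH -6 -> [-6]
PUSH 5  -> [-6, 5]
LOAD 2  -> [-6, 5, -3]
ADD     -> [-6, 2]
OVER    -> [-6, 2, -6]
EQ      -> [-6, 0]
SWAP    -> [0, -6]
SWAP    -> [-6, 0]
SWAP    -> [0, -6]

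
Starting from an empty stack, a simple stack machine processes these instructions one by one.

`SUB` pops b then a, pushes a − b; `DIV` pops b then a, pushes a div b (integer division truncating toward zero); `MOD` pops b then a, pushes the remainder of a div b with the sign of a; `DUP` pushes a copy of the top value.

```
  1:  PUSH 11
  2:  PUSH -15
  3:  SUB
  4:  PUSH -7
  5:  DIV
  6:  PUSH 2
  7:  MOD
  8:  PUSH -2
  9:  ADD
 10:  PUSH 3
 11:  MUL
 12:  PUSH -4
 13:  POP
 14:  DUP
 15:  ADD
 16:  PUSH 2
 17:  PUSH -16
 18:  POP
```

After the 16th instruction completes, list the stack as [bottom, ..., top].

[-18, 2]

PUSH 11  : [11]
PUSH -15 : [11, -15]
SUB      : [26]
PUSH -7  : [26, -7]
DIV      : [-3]
PUSH 2   : [-3, 2]
MOD      : [-1]
PUSH -2  : [-1, -2]
ADD      : [-3]
PUSH 3   : [-3, 3]
MUL      : [-9]
PUSH -4  : [-9, -4]
POP      : [-9]
DUP      : [-9, -9]
ADD      : [-18]
PUSH 2   : [-18, 2]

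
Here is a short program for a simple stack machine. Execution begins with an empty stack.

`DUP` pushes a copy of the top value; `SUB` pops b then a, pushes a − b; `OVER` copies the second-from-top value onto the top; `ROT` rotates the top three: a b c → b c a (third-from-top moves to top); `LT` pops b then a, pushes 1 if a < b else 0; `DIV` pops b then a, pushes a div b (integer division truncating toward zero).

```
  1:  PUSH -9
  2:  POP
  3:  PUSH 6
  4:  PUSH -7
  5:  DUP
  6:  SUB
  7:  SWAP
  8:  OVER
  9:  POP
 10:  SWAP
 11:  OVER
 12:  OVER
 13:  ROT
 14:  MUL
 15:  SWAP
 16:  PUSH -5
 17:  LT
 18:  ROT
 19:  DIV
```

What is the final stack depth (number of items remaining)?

2

PUSH -9 → [-9]
POP     → []
PUSH 6  → [6]
PUSH -7 → [6, -7]
DUP     → [6, -7, -7]
SUB     → [6, 0]
SWAP    → [0, 6]
OVER    → [0, 6, 0]
POP     → [0, 6]
SWAP    → [6, 0]
OVER    → [6, 0, 6]
OVER    → [6, 0, 6, 0]
ROT     → [6, 6, 0, 0]
MUL     → [6, 6, 0]
SWAP    → [6, 0, 6]
PUSH -5 → [6, 0, 6, -5]
LT      → [6, 0, 0]
ROT     → [0, 0, 6]
DIV     → [0, 0]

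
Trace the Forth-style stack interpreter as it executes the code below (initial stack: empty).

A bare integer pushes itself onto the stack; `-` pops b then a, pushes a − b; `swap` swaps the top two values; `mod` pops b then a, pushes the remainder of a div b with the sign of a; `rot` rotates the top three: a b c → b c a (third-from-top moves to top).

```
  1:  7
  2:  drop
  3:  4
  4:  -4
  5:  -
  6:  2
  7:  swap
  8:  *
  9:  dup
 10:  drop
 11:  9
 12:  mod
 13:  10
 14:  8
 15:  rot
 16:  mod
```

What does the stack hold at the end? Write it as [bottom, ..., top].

[10, 1]

7    : 7
drop : (empty)
4    : 4
-4   : 4 -4
-    : 8
2    : 8 2
swap : 2 8
*    : 16
dup  : 16 16
drop : 16
9    : 16 9
mod  : 7
10   : 7 10
8    : 7 10 8
rot  : 10 8 7
mod  : 10 1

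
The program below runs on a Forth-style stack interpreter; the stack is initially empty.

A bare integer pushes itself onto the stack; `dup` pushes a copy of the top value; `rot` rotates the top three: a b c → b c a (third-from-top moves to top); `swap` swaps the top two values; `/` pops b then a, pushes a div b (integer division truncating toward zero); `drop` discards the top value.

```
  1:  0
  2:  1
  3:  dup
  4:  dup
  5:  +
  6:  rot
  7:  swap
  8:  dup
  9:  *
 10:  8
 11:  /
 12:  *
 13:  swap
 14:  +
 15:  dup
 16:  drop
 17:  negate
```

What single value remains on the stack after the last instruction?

-1

0      → [0]
1      → [0, 1]
dup    → [0, 1, 1]
dup    → [0, 1, 1, 1]
+      → [0, 1, 2]
rot    → [1, 2, 0]
swap   → [1, 0, 2]
dup    → [1, 0, 2, 2]
*      → [1, 0, 4]
8      → [1, 0, 4, 8]
/      → [1, 0, 0]
*      → [1, 0]
swap   → [0, 1]
+      → [1]
dup    → [1, 1]
drop   → [1]
negate → [-1]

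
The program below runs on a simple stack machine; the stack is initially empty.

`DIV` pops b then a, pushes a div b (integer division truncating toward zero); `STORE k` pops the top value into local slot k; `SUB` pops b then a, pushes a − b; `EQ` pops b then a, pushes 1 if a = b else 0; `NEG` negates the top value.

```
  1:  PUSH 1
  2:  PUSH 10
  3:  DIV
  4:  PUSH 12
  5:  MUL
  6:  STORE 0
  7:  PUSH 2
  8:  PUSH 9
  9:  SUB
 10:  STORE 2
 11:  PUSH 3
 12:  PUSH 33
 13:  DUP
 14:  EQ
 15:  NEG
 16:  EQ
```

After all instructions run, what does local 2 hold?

-7

PUSH 1  : [1]
PUSH 10 : [1, 10]
DIV     : [0]
PUSH 12 : [0, 12]
MUL     : [0]
STORE 0 : []
PUSH 2  : [2]
PUSH 9  : [2, 9]
SUB     : [-7]
STORE 2 : []
PUSH 3  : [3]
PUSH 33 : [3, 33]
DUP     : [3, 33, 33]
EQ      : [3, 1]
NEG     : [3, -1]
EQ      : [0]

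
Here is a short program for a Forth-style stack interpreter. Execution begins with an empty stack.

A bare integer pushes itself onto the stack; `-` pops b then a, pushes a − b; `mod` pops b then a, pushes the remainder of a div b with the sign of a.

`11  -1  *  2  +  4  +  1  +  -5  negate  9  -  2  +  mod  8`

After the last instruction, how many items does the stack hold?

11     : [11]
-1     : [11, -1]
*      : [-11]
2      : [-11, 2]
+      : [-9]
4      : [-9, 4]
+      : [-5]
1      : [-5, 1]
+      : [-4]
-5     : [-4, -5]
negate : [-4, 5]
9      : [-4, 5, 9]
-      : [-4, -4]
2      : [-4, -4, 2]
+      : [-4, -2]
mod    : [0]
8      : [0, 8]

2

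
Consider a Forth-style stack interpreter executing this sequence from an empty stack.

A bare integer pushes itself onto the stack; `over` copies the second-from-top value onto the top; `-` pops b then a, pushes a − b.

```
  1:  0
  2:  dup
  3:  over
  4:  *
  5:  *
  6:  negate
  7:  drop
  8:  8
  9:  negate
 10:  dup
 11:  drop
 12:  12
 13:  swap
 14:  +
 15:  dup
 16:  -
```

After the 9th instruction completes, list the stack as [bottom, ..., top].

[-8]

0      -> [0]
dup    -> [0, 0]
over   -> [0, 0, 0]
*      -> [0, 0]
*      -> [0]
negate -> [0]
drop   -> []
8      -> [8]
negate -> [-8]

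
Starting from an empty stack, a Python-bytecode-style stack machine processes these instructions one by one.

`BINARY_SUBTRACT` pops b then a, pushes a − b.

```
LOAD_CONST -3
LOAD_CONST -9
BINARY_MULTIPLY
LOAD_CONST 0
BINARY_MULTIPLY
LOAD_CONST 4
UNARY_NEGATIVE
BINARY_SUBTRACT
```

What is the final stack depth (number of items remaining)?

1

LOAD_CONST -3   → -3
LOAD_CONST -9   → -3 -9
BINARY_MULTIPLY → 27
LOAD_CONST 0    → 27 0
BINARY_MULTIPLY → 0
LOAD_CONST 4    → 0 4
UNARY_NEGATIVE  → 0 -4
BINARY_SUBTRACT → 4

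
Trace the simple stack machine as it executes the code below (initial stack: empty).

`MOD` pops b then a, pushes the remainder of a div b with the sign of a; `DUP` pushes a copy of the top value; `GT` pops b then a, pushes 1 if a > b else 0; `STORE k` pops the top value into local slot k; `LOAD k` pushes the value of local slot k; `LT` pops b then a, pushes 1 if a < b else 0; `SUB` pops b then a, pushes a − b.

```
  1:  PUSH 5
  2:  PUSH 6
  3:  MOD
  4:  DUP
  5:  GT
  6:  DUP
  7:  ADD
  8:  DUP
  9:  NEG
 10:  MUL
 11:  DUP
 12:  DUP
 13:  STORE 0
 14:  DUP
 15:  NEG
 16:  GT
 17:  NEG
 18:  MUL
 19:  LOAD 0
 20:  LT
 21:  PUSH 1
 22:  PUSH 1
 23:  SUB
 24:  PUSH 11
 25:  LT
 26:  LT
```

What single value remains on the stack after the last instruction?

PUSH 5  -> 5
PUSH 6  -> 5 6
MOD     -> 5
DUP     -> 5 5
GT      -> 0
DUP     -> 0 0
ADD     -> 0
DUP     -> 0 0
NEG     -> 0 0
MUL     -> 0
DUP     -> 0 0
DUP     -> 0 0 0
STORE 0 -> 0 0
DUP     -> 0 0 0
NEG     -> 0 0 0
GT      -> 0 0
NEG     -> 0 0
MUL     -> 0
LOAD 0  -> 0 0
LT      -> 0
PUSH 1  -> 0 1
PUSH 1  -> 0 1 1
SUB     -> 0 0
PUSH 11 -> 0 0 11
LT      -> 0 1
LT      -> 1

1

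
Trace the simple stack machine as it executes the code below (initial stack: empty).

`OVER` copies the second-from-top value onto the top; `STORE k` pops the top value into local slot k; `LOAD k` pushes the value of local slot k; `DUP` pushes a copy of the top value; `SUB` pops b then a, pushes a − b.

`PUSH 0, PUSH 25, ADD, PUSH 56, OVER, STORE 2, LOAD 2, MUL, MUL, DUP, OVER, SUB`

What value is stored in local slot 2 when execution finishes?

25

PUSH 0   0
PUSH 25  0 25
ADD      25
PUSH 56  25 56
OVER     25 56 25
STORE 2  25 56
LOAD 2   25 56 25
MUL      25 1400
MUL      35000
DUP      35000 35000
OVER     35000 35000 35000
SUB      35000 0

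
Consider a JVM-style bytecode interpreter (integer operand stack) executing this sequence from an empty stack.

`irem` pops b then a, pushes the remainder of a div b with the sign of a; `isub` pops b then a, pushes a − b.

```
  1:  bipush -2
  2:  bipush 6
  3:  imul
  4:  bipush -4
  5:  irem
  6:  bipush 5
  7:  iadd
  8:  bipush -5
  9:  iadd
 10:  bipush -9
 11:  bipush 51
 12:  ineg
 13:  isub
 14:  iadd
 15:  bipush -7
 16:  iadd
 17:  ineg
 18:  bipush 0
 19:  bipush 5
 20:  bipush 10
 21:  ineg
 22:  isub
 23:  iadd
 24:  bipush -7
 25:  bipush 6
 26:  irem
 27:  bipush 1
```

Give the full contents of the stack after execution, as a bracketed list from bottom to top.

[-35, 15, -1, 1]

bipush -2 : [-2]
bipush 6  : [-2, 6]
imul      : [-12]
bipush -4 : [-12, -4]
irem      : [0]
bipush 5  : [0, 5]
iadd      : [5]
bipush -5 : [5, -5]
iadd      : [0]
bipush -9 : [0, -9]
bipush 51 : [0, -9, 51]
ineg      : [0, -9, -51]
isub      : [0, 42]
iadd      : [42]
bipush -7 : [42, -7]
iadd      : [35]
ineg      : [-35]
bipush 0  : [-35, 0]
bipush 5  : [-35, 0, 5]
bipush 10 : [-35, 0, 5, 10]
ineg      : [-35, 0, 5, -10]
isub      : [-35, 0, 15]
iadd      : [-35, 15]
bipush -7 : [-35, 15, -7]
bipush 6  : [-35, 15, -7, 6]
irem      : [-35, 15, -1]
bipush 1  : [-35, 15, -1, 1]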